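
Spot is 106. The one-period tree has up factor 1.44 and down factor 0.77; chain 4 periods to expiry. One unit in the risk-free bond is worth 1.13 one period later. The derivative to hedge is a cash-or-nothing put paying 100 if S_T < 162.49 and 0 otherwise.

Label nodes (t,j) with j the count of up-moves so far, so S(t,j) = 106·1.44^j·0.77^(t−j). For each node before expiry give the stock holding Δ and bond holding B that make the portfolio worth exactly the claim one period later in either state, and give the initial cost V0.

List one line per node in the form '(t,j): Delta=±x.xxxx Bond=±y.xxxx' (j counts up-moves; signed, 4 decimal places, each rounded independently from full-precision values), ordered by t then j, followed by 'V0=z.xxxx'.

(0,0): Delta=-0.3911 Bond=80.0643
(1,0): Delta=-0.4135 Bond=92.3002
(1,1): Delta=-0.3808 Bond=88.8990
(2,0): Delta=0.0000 Bond=78.3147
(2,1): Delta=-0.6038 Bond=126.6747
(2,2): Delta=-0.2780 Bond=77.8785
(3,0): Delta=0.0000 Bond=88.4956
(3,1): Delta=0.0000 Bond=88.4956
(3,2): Delta=-0.8819 Bond=190.1994
(3,3): Delta=0.0000 Bond=0.0000
V0=38.6115

Since d<R<u, set p* = (R−d)/(u−d) = 0.5373; price each node as the discounted p*-expectation of its children.
Terminal payoffs: V(4,0)=100.0000, V(4,1)=100.0000, V(4,2)=100.0000, V(4,3)=0.0000, V(4,4)=0.0000
(3,0): S=48.3925. Δ = (V_up−V_dn)/(S_up−S_dn) = (100.0000−100.0000)/(69.6852−37.2622) = 0.0000. V = [p*·100.0000 + (1−p*)·100.0000]/1.13 = 88.4956. B = V − Δ·S = 88.4956.
(3,1): S=90.5003. Δ = (V_up−V_dn)/(S_up−S_dn) = (100.0000−100.0000)/(130.3204−69.6852) = 0.0000. V = [p*·100.0000 + (1−p*)·100.0000]/1.13 = 88.4956. B = V − Δ·S = 88.4956.
(3,2): S=169.2472. Δ = (V_up−V_dn)/(S_up−S_dn) = (0.0000−100.0000)/(243.7160−130.3204) = -0.8819. V = [p*·0.0000 + (1−p*)·100.0000]/1.13 = 40.9457. B = V − Δ·S = 190.1994.
(3,3): S=316.5143. Δ = (V_up−V_dn)/(S_up−S_dn) = (0.0000−0.0000)/(455.7806−243.7160) = 0.0000. V = [p*·0.0000 + (1−p*)·0.0000]/1.13 = 0.0000. B = V − Δ·S = 0.0000.
(2,0): S=62.8474. Δ = (V_up−V_dn)/(S_up−S_dn) = (88.4956−88.4956)/(90.5003−48.3925) = 0.0000. V = [p*·88.4956 + (1−p*)·88.4956]/1.13 = 78.3147. B = V − Δ·S = 78.3147.
(2,1): S=117.5328. Δ = (V_up−V_dn)/(S_up−S_dn) = (40.9457−88.4956)/(169.2472−90.5003) = -0.6038. V = [p*·40.9457 + (1−p*)·88.4956]/1.13 = 55.7048. B = V − Δ·S = 126.6747.
(2,2): S=219.8016. Δ = (V_up−V_dn)/(S_up−S_dn) = (0.0000−40.9457)/(316.5143−169.2472) = -0.2780. V = [p*·0.0000 + (1−p*)·40.9457]/1.13 = 16.7655. B = V − Δ·S = 77.8785.
(1,0): S=81.6200. Δ = (V_up−V_dn)/(S_up−S_dn) = (55.7048−78.3147)/(117.5328−62.8474) = -0.4135. V = [p*·55.7048 + (1−p*)·78.3147]/1.13 = 58.5540. B = V − Δ·S = 92.3002.
(1,1): S=152.6400. Δ = (V_up−V_dn)/(S_up−S_dn) = (16.7655−55.7048)/(219.8016−117.5328) = -0.3808. V = [p*·16.7655 + (1−p*)·55.7048]/1.13 = 30.7807. B = V − Δ·S = 88.8990.
(0,0): S=106.0000. Δ = (V_up−V_dn)/(S_up−S_dn) = (30.7807−58.5540)/(152.6400−81.6200) = -0.3911. V = [p*·30.7807 + (1−p*)·58.5540]/1.13 = 38.6115. B = V − Δ·S = 80.0643.
The time-0 hedge costs 38.6115, which is the no-arbitrage price.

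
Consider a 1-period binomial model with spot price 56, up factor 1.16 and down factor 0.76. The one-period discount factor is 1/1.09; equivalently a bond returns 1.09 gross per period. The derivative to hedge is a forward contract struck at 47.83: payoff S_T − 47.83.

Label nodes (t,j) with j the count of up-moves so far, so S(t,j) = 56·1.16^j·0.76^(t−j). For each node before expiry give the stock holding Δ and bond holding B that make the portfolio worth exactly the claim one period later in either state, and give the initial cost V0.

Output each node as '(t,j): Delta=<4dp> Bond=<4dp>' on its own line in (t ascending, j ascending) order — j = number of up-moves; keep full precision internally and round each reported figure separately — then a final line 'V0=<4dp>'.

Under the risk-neutral measure, an up-move has probability p* = (R−d)/(u−d) = 0.8250 and values discount at R = 1.09.
At expiry t=1: V(1,0)=-5.2700, V(1,1)=17.1300
(0,0): S=56.0000. Δ = (V_up−V_dn)/(S_up−S_dn) = (17.1300−-5.2700)/(64.9600−42.5600) = 1.0000. V = [p*·17.1300 + (1−p*)·-5.2700]/1.09 = 12.1193. B = V − Δ·S = -43.8807.
Each (Δ,B) replicates both successor values, so the strategy is self-financing and V0 is arbitrage-free.

(0,0): Delta=1.0000 Bond=-43.8807
V0=12.1193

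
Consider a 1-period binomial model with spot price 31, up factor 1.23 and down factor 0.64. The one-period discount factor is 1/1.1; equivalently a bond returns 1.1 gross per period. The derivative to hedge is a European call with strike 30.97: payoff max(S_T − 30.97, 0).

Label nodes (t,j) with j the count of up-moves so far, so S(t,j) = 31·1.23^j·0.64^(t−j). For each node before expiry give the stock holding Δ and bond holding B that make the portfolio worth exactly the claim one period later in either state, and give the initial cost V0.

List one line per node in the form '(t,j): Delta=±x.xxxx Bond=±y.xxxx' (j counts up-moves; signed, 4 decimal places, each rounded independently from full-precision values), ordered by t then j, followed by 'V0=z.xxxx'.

No-arbitrage ⇒ martingale measure with p* = (R−d)/(u−d) = 0.7797.
Payoff layer (t=1): V(1,0)=0.0000, V(1,1)=7.1600
  t=0,j=0: stock 31.0000 → up 38.1300 (V=7.1600), down 19.8400 (V=0.0000). Price 5.0749; hedge Δ=0.3915, bond B=-7.0607.
The time-0 hedge costs 5.0749, which is the no-arbitrage price.

(0,0): Delta=0.3915 Bond=-7.0607
V0=5.0749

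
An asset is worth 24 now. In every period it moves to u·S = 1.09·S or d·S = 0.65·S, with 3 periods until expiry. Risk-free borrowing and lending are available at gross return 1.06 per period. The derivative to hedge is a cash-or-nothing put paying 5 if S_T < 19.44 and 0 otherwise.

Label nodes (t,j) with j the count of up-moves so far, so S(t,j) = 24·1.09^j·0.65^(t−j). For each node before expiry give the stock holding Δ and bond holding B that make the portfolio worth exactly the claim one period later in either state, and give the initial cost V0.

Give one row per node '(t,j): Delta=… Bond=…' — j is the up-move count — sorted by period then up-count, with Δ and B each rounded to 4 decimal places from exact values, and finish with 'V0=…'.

(0,0): Delta=-0.3659 Bond=9.5830
(1,0): Delta=0.0000 Bond=4.4500
(1,1): Delta=-0.3819 Bond=10.5756
(2,0): Delta=0.0000 Bond=4.7170
(2,1): Delta=0.0000 Bond=4.7170
(2,2): Delta=-0.3985 Bond=11.6852
V0=0.8015

The replicating-portfolio and risk-neutral prices coincide; use p* = (1.06−0.65)/(1.09−0.65) = 0.9318 for the latter.
At expiry t=3: V(3,0)=5.0000, V(3,1)=5.0000, V(3,2)=5.0000, V(3,3)=0.0000
(2,0): S=10.1400. Δ = (V_up−V_dn)/(S_up−S_dn) = (5.0000−5.0000)/(11.0526−6.5910) = 0.0000. V = [p*·5.0000 + (1−p*)·5.0000]/1.06 = 4.7170. B = V − Δ·S = 4.7170.
(2,1): S=17.0040. Δ = (V_up−V_dn)/(S_up−S_dn) = (5.0000−5.0000)/(18.5344−11.0526) = 0.0000. V = [p*·5.0000 + (1−p*)·5.0000]/1.06 = 4.7170. B = V − Δ·S = 4.7170.
(2,2): S=28.5144. Δ = (V_up−V_dn)/(S_up−S_dn) = (0.0000−5.0000)/(31.0807−18.5344) = -0.3985. V = [p*·0.0000 + (1−p*)·5.0000]/1.06 = 0.3216. B = V − Δ·S = 11.6852.
(1,0): S=15.6000. Δ = (V_up−V_dn)/(S_up−S_dn) = (4.7170−4.7170)/(17.0040−10.1400) = 0.0000. V = [p*·4.7170 + (1−p*)·4.7170]/1.06 = 4.4500. B = V − Δ·S = 4.4500.
(1,1): S=26.1600. Δ = (V_up−V_dn)/(S_up−S_dn) = (0.3216−4.7170)/(28.5144−17.0040) = -0.3819. V = [p*·0.3216 + (1−p*)·4.7170]/1.06 = 0.5861. B = V − Δ·S = 10.5756.
(0,0): S=24.0000. Δ = (V_up−V_dn)/(S_up−S_dn) = (0.5861−4.4500)/(26.1600−15.6000) = -0.3659. V = [p*·0.5861 + (1−p*)·4.4500]/1.06 = 0.8015. B = V − Δ·S = 9.5830.
Self-financing check: at every node Δ·S+B equals the discounted successor values.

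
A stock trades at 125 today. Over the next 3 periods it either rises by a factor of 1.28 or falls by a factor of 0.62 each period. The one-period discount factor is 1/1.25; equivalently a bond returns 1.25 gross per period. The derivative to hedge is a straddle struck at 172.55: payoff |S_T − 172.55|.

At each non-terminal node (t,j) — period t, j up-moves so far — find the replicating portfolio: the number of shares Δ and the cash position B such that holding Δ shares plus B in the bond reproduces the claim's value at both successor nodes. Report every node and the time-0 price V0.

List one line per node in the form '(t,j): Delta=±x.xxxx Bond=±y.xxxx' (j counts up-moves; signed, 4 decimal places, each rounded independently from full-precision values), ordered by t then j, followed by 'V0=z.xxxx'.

(0,0): Delta=0.2666 Bond=9.8184
(1,0): Delta=-1.0000 Bond=110.4320
(1,1): Delta=0.2958 Bond=7.5988
(2,0): Delta=-1.0000 Bond=138.0400
(2,1): Delta=-1.0000 Bond=138.0400
(2,2): Delta=0.3257 Bond=3.3775
V0=43.1393

The replicating-portfolio and risk-neutral prices coincide; use p* = (1.25−0.62)/(1.28−0.62) = 0.9545 for the latter.
Terminal values V(3,·): V(3,0)=142.7590, V(3,1)=111.0460, V(3,2)=45.5740, V(3,3)=89.5940
(2,0): S=48.0500. Δ = (V_up−V_dn)/(S_up−S_dn) = (111.0460−142.7590)/(61.5040−29.7910) = -1.0000. V = [p*·111.0460 + (1−p*)·142.7590]/1.25 = 89.9900. B = V − Δ·S = 138.0400.
(2,1): S=99.2000. Δ = (V_up−V_dn)/(S_up−S_dn) = (45.5740−111.0460)/(126.9760−61.5040) = -1.0000. V = [p*·45.5740 + (1−p*)·111.0460]/1.25 = 38.8400. B = V − Δ·S = 138.0400.
(2,2): S=204.8000. Δ = (V_up−V_dn)/(S_up−S_dn) = (89.5940−45.5740)/(262.1440−126.9760) = 0.3257. V = [p*·89.5940 + (1−p*)·45.5740]/1.25 = 70.0745. B = V − Δ·S = 3.3775.
(1,0): S=77.5000. Δ = (V_up−V_dn)/(S_up−S_dn) = (38.8400−89.9900)/(99.2000−48.0500) = -1.0000. V = [p*·38.8400 + (1−p*)·89.9900]/1.25 = 32.9320. B = V − Δ·S = 110.4320.
(1,1): S=160.0000. Δ = (V_up−V_dn)/(S_up−S_dn) = (70.0745−38.8400)/(204.8000−99.2000) = 0.2958. V = [p*·70.0745 + (1−p*)·38.8400]/1.25 = 54.9238. B = V − Δ·S = 7.5988.
(0,0): S=125.0000. Δ = (V_up−V_dn)/(S_up−S_dn) = (54.9238−32.9320)/(160.0000−77.5000) = 0.2666. V = [p*·54.9238 + (1−p*)·32.9320]/1.25 = 43.1393. B = V − Δ·S = 9.8184.
Self-financing check: at every node Δ·S+B equals the discounted successor values.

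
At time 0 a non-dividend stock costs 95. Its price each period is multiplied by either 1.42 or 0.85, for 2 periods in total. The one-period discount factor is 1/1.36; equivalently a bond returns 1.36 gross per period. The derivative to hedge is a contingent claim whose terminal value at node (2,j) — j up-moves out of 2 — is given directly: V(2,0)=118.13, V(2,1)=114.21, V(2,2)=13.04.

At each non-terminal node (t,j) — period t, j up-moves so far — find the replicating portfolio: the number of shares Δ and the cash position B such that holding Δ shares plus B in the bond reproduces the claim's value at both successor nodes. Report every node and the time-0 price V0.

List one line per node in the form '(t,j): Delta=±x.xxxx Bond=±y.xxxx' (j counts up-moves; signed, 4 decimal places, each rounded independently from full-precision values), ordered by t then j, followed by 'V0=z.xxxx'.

Under the risk-neutral measure, an up-move has probability p* = (R−d)/(u−d) = 0.8947 and values discount at R = 1.36.
Terminal payoffs: V(2,0)=118.1300, V(2,1)=114.2100, V(2,2)=13.0400
  t=1,j=0: stock 80.7500 → up 114.6650 (V=114.2100), down 68.6375 (V=118.1300). Price 84.2813; hedge Δ=-0.0852, bond B=91.1585.
  t=1,j=1: stock 134.9000 → up 191.5580 (V=13.0400), down 114.6650 (V=114.2100). Price 17.4187; hedge Δ=-1.3157, bond B=194.9100.
  t=0,j=0: stock 95.0000 → up 134.9000 (V=17.4187), down 80.7500 (V=84.2813). Price 17.9830; hedge Δ=-1.2348, bond B=135.2859.
Check: Δ(0,0)·S0 + B(0,0) = 17.9830 = V0.

(0,0): Delta=-1.2348 Bond=135.2859
(1,0): Delta=-0.0852 Bond=91.1585
(1,1): Delta=-1.3157 Bond=194.9100
V0=17.9830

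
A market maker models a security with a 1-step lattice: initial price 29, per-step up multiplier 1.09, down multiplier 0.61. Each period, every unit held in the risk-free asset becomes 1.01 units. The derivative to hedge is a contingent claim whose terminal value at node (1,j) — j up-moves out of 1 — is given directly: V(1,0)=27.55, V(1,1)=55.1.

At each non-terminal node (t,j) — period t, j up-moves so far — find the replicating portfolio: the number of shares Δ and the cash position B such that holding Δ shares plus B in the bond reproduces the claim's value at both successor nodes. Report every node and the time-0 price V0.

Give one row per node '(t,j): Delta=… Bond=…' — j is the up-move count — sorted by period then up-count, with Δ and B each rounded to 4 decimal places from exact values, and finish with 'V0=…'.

(0,0): Delta=1.9792 Bond=-7.3876
V0=50.0083

Since d<R<u, set p* = (R−d)/(u−d) = 0.8333; price each node as the discounted p*-expectation of its children.
Payoff layer (t=1): V(1,0)=27.5500, V(1,1)=55.1000
Node (0,0) S=29.0000: V=(p*·55.1000+(1−p*)·27.5500)/1.01=50.0083; Δ=(55.1000−27.5500)/(31.6100−17.6900)=1.9792; B=V−Δ·S=-7.3876
Self-financing check: at every node Δ·S+B equals the discounted successor values.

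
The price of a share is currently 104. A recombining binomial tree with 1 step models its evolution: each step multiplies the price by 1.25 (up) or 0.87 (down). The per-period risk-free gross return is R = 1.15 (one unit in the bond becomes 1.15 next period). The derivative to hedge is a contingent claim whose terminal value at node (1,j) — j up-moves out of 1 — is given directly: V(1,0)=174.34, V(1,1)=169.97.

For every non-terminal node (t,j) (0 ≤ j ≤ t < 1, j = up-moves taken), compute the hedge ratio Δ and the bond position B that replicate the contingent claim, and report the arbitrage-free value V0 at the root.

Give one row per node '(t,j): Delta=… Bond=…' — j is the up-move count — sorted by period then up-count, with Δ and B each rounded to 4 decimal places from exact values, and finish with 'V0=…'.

(0,0): Delta=-0.1106 Bond=160.3000
V0=148.8000

Risk-neutral probability p* = (R−d)/(u−d) = (1.15−0.87)/(1.25−0.87) = 0.7368.
Terminal values V(1,·): V(1,0)=174.3400, V(1,1)=169.9700
(0,0): S=104.0000. Δ = (V_up−V_dn)/(S_up−S_dn) = (169.9700−174.3400)/(130.0000−90.4800) = -0.1106. V = [p*·169.9700 + (1−p*)·174.3400]/1.15 = 148.8000. B = V − Δ·S = 160.3000.
Self-financing check: at every node Δ·S+B equals the discounted successor values.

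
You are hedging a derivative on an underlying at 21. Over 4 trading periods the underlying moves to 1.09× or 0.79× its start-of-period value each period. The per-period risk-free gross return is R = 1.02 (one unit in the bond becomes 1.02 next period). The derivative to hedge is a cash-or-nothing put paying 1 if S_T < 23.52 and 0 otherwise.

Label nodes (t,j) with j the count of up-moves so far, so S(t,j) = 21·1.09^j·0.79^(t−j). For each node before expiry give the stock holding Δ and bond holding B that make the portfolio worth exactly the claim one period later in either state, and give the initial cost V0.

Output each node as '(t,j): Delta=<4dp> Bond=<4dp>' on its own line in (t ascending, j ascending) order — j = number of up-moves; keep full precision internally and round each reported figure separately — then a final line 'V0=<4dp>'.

Since d<R<u, set p* = (R−d)/(u−d) = 0.7667; price each node as the discounted p*-expectation of its children.
Payoff layer (t=4): V(4,0)=1.0000, V(4,1)=1.0000, V(4,2)=1.0000, V(4,3)=1.0000, V(4,4)=0.0000
Node (3,0) S=10.3538: V=(p*·1.0000+(1−p*)·1.0000)/1.02=0.9804; Δ=(1.0000−1.0000)/(11.2857−8.1795)=0.0000; B=V−Δ·S=0.9804
Node (3,1) S=14.2856: V=(p*·1.0000+(1−p*)·1.0000)/1.02=0.9804; Δ=(1.0000−1.0000)/(15.5714−11.2857)=0.0000; B=V−Δ·S=0.9804
Node (3,2) S=19.7106: V=(p*·1.0000+(1−p*)·1.0000)/1.02=0.9804; Δ=(1.0000−1.0000)/(21.4845−15.5714)=0.0000; B=V−Δ·S=0.9804
Node (3,3) S=27.1956: V=(p*·0.0000+(1−p*)·1.0000)/1.02=0.2288; Δ=(0.0000−1.0000)/(29.6432−21.4845)=-0.1226; B=V−Δ·S=3.5621
Node (2,0) S=13.1061: V=(p*·0.9804+(1−p*)·0.9804)/1.02=0.9612; Δ=(0.9804−0.9804)/(14.2856−10.3538)=0.0000; B=V−Δ·S=0.9612
Node (2,1) S=18.0831: V=(p*·0.9804+(1−p*)·0.9804)/1.02=0.9612; Δ=(0.9804−0.9804)/(19.7106−14.2856)=0.0000; B=V−Δ·S=0.9612
Node (2,2) S=24.9501: V=(p*·0.2288+(1−p*)·0.9804)/1.02=0.3962; Δ=(0.2288−0.9804)/(27.1956−19.7106)=-0.1004; B=V−Δ·S=2.9017
Node (1,0) S=16.5900: V=(p*·0.9612+(1−p*)·0.9612)/1.02=0.9423; Δ=(0.9612−0.9612)/(18.0831−13.1061)=0.0000; B=V−Δ·S=0.9423
Node (1,1) S=22.8900: V=(p*·0.3962+(1−p*)·0.9612)/1.02=0.5177; Δ=(0.3962−0.9612)/(24.9501−18.0831)=-0.0823; B=V−Δ·S=2.4009
Node (0,0) S=21.0000: V=(p*·0.5177+(1−p*)·0.9423)/1.02=0.6047; Δ=(0.5177−0.9423)/(22.8900−16.5900)=-0.0674; B=V−Δ·S=2.0201
The time-0 hedge costs 0.6047, which is the no-arbitrage price.

(0,0): Delta=-0.0674 Bond=2.0201
(1,0): Delta=0.0000 Bond=0.9423
(1,1): Delta=-0.0823 Bond=2.4009
(2,0): Delta=0.0000 Bond=0.9612
(2,1): Delta=0.0000 Bond=0.9612
(2,2): Delta=-0.1004 Bond=2.9017
(3,0): Delta=0.0000 Bond=0.9804
(3,1): Delta=0.0000 Bond=0.9804
(3,2): Delta=0.0000 Bond=0.9804
(3,3): Delta=-0.1226 Bond=3.5621
V0=0.6047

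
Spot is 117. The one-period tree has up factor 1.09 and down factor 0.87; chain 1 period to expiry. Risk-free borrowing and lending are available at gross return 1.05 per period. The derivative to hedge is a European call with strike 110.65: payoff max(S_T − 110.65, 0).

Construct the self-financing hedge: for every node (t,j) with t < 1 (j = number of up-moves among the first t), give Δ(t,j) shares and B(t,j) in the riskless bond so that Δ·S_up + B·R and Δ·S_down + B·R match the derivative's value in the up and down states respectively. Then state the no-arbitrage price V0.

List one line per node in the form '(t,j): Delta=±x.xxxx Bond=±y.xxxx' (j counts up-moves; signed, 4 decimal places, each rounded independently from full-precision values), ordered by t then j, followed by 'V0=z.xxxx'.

No-arbitrage ⇒ martingale measure with p* = (R−d)/(u−d) = 0.8182.
Terminal payoffs: V(1,0)=0.0000, V(1,1)=16.8800
Node (0,0) S=117.0000: V=(p*·16.8800+(1−p*)·0.0000)/1.05=13.1532; Δ=(16.8800−0.0000)/(127.5300−101.7900)=0.6558; B=V−Δ·S=-63.5740
Root portfolio cost Δ·117+B reproduces V0=13.1532.

(0,0): Delta=0.6558 Bond=-63.5740
V0=13.1532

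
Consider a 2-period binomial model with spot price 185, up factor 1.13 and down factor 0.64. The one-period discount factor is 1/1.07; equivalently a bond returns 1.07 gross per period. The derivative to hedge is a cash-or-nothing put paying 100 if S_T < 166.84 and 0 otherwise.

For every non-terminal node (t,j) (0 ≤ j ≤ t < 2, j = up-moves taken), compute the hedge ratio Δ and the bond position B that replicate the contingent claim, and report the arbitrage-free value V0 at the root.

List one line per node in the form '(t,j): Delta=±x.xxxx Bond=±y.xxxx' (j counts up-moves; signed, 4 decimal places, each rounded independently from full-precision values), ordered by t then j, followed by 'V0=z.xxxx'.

(0,0): Delta=-0.9047 Bond=187.4565
(1,0): Delta=0.0000 Bond=93.4579
(1,1): Delta=-0.9762 Bond=215.5255
V0=20.0807

Under the risk-neutral measure, an up-move has probability p* = (R−d)/(u−d) = 0.8776 and values discount at R = 1.07.
At expiry t=2: V(2,0)=100.0000, V(2,1)=100.0000, V(2,2)=0.0000
Node (1,0) S=118.4000: V=(p*·100.0000+(1−p*)·100.0000)/1.07=93.4579; Δ=(100.0000−100.0000)/(133.7920−75.7760)=0.0000; B=V−Δ·S=93.4579
Node (1,1) S=209.0500: V=(p*·0.0000+(1−p*)·100.0000)/1.07=11.4438; Δ=(0.0000−100.0000)/(236.2265−133.7920)=-0.9762; B=V−Δ·S=215.5255
Node (0,0) S=185.0000: V=(p*·11.4438+(1−p*)·93.4579)/1.07=20.0807; Δ=(11.4438−93.4579)/(209.0500−118.4000)=-0.9047; B=V−Δ·S=187.4565
Each (Δ,B) replicates both successor values, so the strategy is self-financing and V0 is arbitrage-free.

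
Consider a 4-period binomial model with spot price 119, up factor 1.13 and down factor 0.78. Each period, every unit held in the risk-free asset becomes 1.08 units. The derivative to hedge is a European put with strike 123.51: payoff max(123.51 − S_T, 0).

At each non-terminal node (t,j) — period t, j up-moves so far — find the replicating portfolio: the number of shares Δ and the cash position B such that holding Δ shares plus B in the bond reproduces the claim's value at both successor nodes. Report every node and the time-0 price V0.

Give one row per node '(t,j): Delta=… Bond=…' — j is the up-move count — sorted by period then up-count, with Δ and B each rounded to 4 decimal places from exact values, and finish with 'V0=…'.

Risk-neutral probability p* = (R−d)/(u−d) = (1.08−0.78)/(1.13−0.78) = 0.8571.
At expiry t=4: V(4,0)=79.4621, V(4,1)=59.6970, V(4,2)=31.0630, V(4,3)=0.0000, V(4,4)=0.0000
Node (3,0) S=56.4717: V=(p*·59.6970+(1−p*)·79.4621)/1.08=57.8894; Δ=(59.6970−79.4621)/(63.8130−44.0479)=-1.0000; B=V−Δ·S=114.3611
Node (3,1) S=81.8115: V=(p*·31.0630+(1−p*)·59.6970)/1.08=32.5496; Δ=(31.0630−59.6970)/(92.4470−63.8130)=-1.0000; B=V−Δ·S=114.3611
Node (3,2) S=118.5219: V=(p*·0.0000+(1−p*)·31.0630)/1.08=4.1089; Δ=(0.0000−31.0630)/(133.9297−92.4470)=-0.7488; B=V−Δ·S=92.8601
Node (3,3) S=171.7047: V=(p*·0.0000+(1−p*)·0.0000)/1.08=0.0000; Δ=(0.0000−0.0000)/(194.0264−133.9297)=0.0000; B=V−Δ·S=0.0000
Node (2,0) S=72.3996: V=(p*·32.5496+(1−p*)·57.8894)/1.08=33.4903; Δ=(32.5496−57.8894)/(81.8115−56.4717)=-1.0000; B=V−Δ·S=105.8899
Node (2,1) S=104.8866: V=(p*·4.1089+(1−p*)·32.5496)/1.08=7.5665; Δ=(4.1089−32.5496)/(118.5219−81.8115)=-0.7747; B=V−Δ·S=88.8257
Node (2,2) S=151.9511: V=(p*·0.0000+(1−p*)·4.1089)/1.08=0.5435; Δ=(0.0000−4.1089)/(171.7047−118.5219)=-0.0773; B=V−Δ·S=12.2831
Node (1,0) S=92.8200: V=(p*·7.5665+(1−p*)·33.4903)/1.08=10.4351; Δ=(7.5665−33.4903)/(104.8866−72.3996)=-0.7980; B=V−Δ·S=84.5032
Node (1,1) S=134.4700: V=(p*·0.5435+(1−p*)·7.5665)/1.08=1.4322; Δ=(0.5435−7.5665)/(151.9511−104.8866)=-0.1492; B=V−Δ·S=21.4979
Node (0,0) S=119.0000: V=(p*·1.4322+(1−p*)·10.4351)/1.08=2.5170; Δ=(1.4322−10.4351)/(134.4700−92.8200)=-0.2162; B=V−Δ·S=28.2395
Each (Δ,B) replicates both successor values, so the strategy is self-financing and V0 is arbitrage-free.

(0,0): Delta=-0.2162 Bond=28.2395
(1,0): Delta=-0.7980 Bond=84.5032
(1,1): Delta=-0.1492 Bond=21.4979
(2,0): Delta=-1.0000 Bond=105.8899
(2,1): Delta=-0.7747 Bond=88.8257
(2,2): Delta=-0.0773 Bond=12.2831
(3,0): Delta=-1.0000 Bond=114.3611
(3,1): Delta=-1.0000 Bond=114.3611
(3,2): Delta=-0.7488 Bond=92.8601
(3,3): Delta=0.0000 Bond=0.0000
V0=2.5170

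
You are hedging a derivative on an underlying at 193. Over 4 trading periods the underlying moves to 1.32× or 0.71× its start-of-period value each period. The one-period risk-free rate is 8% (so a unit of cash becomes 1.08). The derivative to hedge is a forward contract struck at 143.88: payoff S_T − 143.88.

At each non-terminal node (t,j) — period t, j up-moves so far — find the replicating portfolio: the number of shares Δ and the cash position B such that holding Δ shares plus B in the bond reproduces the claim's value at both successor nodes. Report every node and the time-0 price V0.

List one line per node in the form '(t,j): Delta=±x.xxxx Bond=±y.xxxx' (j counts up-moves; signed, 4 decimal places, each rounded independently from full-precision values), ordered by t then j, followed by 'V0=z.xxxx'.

(0,0): Delta=1.0000 Bond=-105.7561
(1,0): Delta=1.0000 Bond=-114.2166
(1,1): Delta=1.0000 Bond=-114.2166
(2,0): Delta=1.0000 Bond=-123.3539
(2,1): Delta=1.0000 Bond=-123.3539
(2,2): Delta=1.0000 Bond=-123.3539
(3,0): Delta=1.0000 Bond=-133.2222
(3,1): Delta=1.0000 Bond=-133.2222
(3,2): Delta=1.0000 Bond=-133.2222
(3,3): Delta=1.0000 Bond=-133.2222
V0=87.2439

Under the risk-neutral measure, an up-move has probability p* = (R−d)/(u−d) = 0.6066 and values discount at R = 1.08.
Payoff layer (t=4): V(4,0)=-94.8355, V(4,1)=-52.6986, V(4,2)=25.6404, V(4,3)=171.2846, V(4,4)=442.0598
Node (3,0) S=69.0768: V=(p*·-52.6986+(1−p*)·-94.8355)/1.08=-64.1454; Δ=(-52.6986−-94.8355)/(91.1814−49.0445)=1.0000; B=V−Δ·S=-133.2222
Node (3,1) S=128.4245: V=(p*·25.6404+(1−p*)·-52.6986)/1.08=-4.7977; Δ=(25.6404−-52.6986)/(169.5204−91.1814)=1.0000; B=V−Δ·S=-133.2222
Node (3,2) S=238.7611: V=(p*·171.2846+(1−p*)·25.6404)/1.08=105.5388; Δ=(171.2846−25.6404)/(315.1646−169.5204)=1.0000; B=V−Δ·S=-133.2222
Node (3,3) S=443.8938: V=(p*·442.0598+(1−p*)·171.2846)/1.08=310.6716; Δ=(442.0598−171.2846)/(585.9398−315.1646)=1.0000; B=V−Δ·S=-133.2222
Node (2,0) S=97.2913: V=(p*·-4.7977+(1−p*)·-64.1454)/1.08=-26.0626; Δ=(-4.7977−-64.1454)/(128.4245−69.0768)=1.0000; B=V−Δ·S=-123.3539
Node (2,1) S=180.8796: V=(p*·105.5388+(1−p*)·-4.7977)/1.08=57.5257; Δ=(105.5388−-4.7977)/(238.7611−128.4245)=1.0000; B=V−Δ·S=-123.3539
Node (2,2) S=336.2832: V=(p*·310.6716+(1−p*)·105.5388)/1.08=212.9293; Δ=(310.6716−105.5388)/(443.8938−238.7611)=1.0000; B=V−Δ·S=-123.3539
Node (1,0) S=137.0300: V=(p*·57.5257+(1−p*)·-26.0626)/1.08=22.8134; Δ=(57.5257−-26.0626)/(180.8796−97.2913)=1.0000; B=V−Δ·S=-114.2166
Node (1,1) S=254.7600: V=(p*·212.9293+(1−p*)·57.5257)/1.08=140.5434; Δ=(212.9293−57.5257)/(336.2832−180.8796)=1.0000; B=V−Δ·S=-114.2166
Node (0,0) S=193.0000: V=(p*·140.5434+(1−p*)·22.8134)/1.08=87.2439; Δ=(140.5434−22.8134)/(254.7600−137.0300)=1.0000; B=V−Δ·S=-105.7561
Each (Δ,B) replicates both successor values, so the strategy is self-financing and V0 is arbitrage-free.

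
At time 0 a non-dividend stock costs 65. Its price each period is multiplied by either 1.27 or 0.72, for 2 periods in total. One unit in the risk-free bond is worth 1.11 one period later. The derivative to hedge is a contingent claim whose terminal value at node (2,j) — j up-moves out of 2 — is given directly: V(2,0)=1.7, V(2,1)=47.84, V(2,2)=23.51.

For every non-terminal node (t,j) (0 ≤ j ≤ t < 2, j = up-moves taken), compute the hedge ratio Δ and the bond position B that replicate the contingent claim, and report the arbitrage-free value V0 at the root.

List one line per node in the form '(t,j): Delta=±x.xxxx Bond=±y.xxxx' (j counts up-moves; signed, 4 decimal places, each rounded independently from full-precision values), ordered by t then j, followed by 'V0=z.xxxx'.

(0,0): Delta=-0.0965 Bond=32.0029
(1,0): Delta=1.7925 Bond=-52.8842
(1,1): Delta=-0.5359 Bond=71.7930
V0=25.7300

No-arbitrage ⇒ martingale measure with p* = (R−d)/(u−d) = 0.7091.
Terminal values V(2,·): V(2,0)=1.7000, V(2,1)=47.8400, V(2,2)=23.5100
(1,0): S=46.8000. Δ = (V_up−V_dn)/(S_up−S_dn) = (47.8400−1.7000)/(59.4360−33.6960) = 1.7925. V = [p*·47.8400 + (1−p*)·1.7000]/1.11 = 31.0067. B = V − Δ·S = -52.8842.
(1,1): S=82.5500. Δ = (V_up−V_dn)/(S_up−S_dn) = (23.5100−47.8400)/(104.8385−59.4360) = -0.5359. V = [p*·23.5100 + (1−p*)·47.8400]/1.11 = 27.5566. B = V − Δ·S = 71.7930.
(0,0): S=65.0000. Δ = (V_up−V_dn)/(S_up−S_dn) = (27.5566−31.0067)/(82.5500−46.8000) = -0.0965. V = [p*·27.5566 + (1−p*)·31.0067]/1.11 = 25.7300. B = V − Δ·S = 32.0029.
Check: Δ(0,0)·S0 + B(0,0) = 25.7300 = V0.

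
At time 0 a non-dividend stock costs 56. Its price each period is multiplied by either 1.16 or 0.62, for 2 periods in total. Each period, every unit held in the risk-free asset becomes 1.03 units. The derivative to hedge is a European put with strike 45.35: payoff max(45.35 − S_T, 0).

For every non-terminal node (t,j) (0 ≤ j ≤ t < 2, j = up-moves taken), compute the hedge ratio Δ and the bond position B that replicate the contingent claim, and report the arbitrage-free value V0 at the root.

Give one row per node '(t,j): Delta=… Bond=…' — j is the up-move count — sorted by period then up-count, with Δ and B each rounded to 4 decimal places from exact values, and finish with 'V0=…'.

(0,0): Delta=-0.2686 Bond=18.0927
(1,0): Delta=-1.0000 Bond=44.0291
(1,1): Delta=-0.1447 Bond=10.5839
V0=3.0502

Risk-neutral probability p* = (R−d)/(u−d) = (1.03−0.62)/(1.16−0.62) = 0.7593.
Terminal values V(2,·): V(2,0)=23.8236, V(2,1)=5.0748, V(2,2)=0.0000
  t=1,j=0: stock 34.7200 → up 40.2752 (V=5.0748), down 21.5264 (V=23.8236). Price 9.3091; hedge Δ=-1.0000, bond B=44.0291.
  t=1,j=1: stock 64.9600 → up 75.3536 (V=0.0000), down 40.2752 (V=5.0748). Price 1.1861; hedge Δ=-0.1447, bond B=10.5839.
  t=0,j=0: stock 56.0000 → up 64.9600 (V=1.1861), down 34.7200 (V=9.3091). Price 3.0502; hedge Δ=-0.2686, bond B=18.0927.
The time-0 hedge costs 3.0502, which is the no-arbitrage price.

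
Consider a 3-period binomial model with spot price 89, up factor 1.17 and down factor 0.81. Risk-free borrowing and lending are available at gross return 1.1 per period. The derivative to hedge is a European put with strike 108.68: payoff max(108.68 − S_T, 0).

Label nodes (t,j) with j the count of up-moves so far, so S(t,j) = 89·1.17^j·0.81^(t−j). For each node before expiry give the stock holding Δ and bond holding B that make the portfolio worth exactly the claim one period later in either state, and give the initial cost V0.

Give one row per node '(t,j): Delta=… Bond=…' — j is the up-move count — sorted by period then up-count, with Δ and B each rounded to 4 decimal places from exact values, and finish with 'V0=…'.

(0,0): Delta=-0.4332 Bond=44.5055
(1,0): Delta=-1.0000 Bond=89.8182
(1,1): Delta=-0.3385 Bond=39.0928
(2,0): Delta=-1.0000 Bond=98.8000
(2,1): Delta=-1.0000 Bond=98.8000
(2,2): Delta=-0.2279 Bond=29.5336
V0=5.9526

The replicating-portfolio and risk-neutral prices coincide; use p* = (1.1−0.81)/(1.17−0.81) = 0.8056 for the latter.
Terminal payoffs: V(3,0)=61.3818, V(3,1)=40.3603, V(3,2)=9.9960, V(3,3)=0.0000
Node (2,0) S=58.3929: V=(p*·40.3603+(1−p*)·61.3818)/1.1=40.4071; Δ=(40.3603−61.3818)/(68.3197−47.2982)=-1.0000; B=V−Δ·S=98.8000
Node (2,1) S=84.3453: V=(p*·9.9960+(1−p*)·40.3603)/1.1=14.4547; Δ=(9.9960−40.3603)/(98.6840−68.3197)=-1.0000; B=V−Δ·S=98.8000
Node (2,2) S=121.8321: V=(p*·0.0000+(1−p*)·9.9960)/1.1=1.7670; Δ=(0.0000−9.9960)/(142.5436−98.6840)=-0.2279; B=V−Δ·S=29.5336
Node (1,0) S=72.0900: V=(p*·14.4547+(1−p*)·40.4071)/1.1=17.7282; Δ=(14.4547−40.4071)/(84.3453−58.3929)=-1.0000; B=V−Δ·S=89.8182
Node (1,1) S=104.1300: V=(p*·1.7670+(1−p*)·14.4547)/1.1=3.8491; Δ=(1.7670−14.4547)/(121.8321−84.3453)=-0.3385; B=V−Δ·S=39.0928
Node (0,0) S=89.0000: V=(p*·3.8491+(1−p*)·17.7282)/1.1=5.9526; Δ=(3.8491−17.7282)/(104.1300−72.0900)=-0.4332; B=V−Δ·S=44.5055
The time-0 hedge costs 5.9526, which is the no-arbitrage price.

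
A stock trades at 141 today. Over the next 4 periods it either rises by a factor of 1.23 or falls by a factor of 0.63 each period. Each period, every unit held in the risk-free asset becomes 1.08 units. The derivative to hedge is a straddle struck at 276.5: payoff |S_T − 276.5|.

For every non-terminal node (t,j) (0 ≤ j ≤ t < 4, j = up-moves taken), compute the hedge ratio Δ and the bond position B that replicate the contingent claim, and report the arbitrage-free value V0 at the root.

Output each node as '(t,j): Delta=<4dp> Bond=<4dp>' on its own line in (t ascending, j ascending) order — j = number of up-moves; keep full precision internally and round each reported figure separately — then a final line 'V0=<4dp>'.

(0,0): Delta=-0.6340 Bond=173.1311
(1,0): Delta=-1.0000 Bond=219.4946
(1,1): Delta=-0.5715 Bond=176.1439
(2,0): Delta=-1.0000 Bond=237.0542
(2,1): Delta=-1.0000 Bond=237.0542
(2,2): Delta=-0.4983 Bond=174.6292
(3,0): Delta=-1.0000 Bond=256.0185
(3,1): Delta=-1.0000 Bond=256.0185
(3,2): Delta=-1.0000 Bond=256.0185
(3,3): Delta=-0.4127 Bond=166.1265
V0=83.7391

No-arbitrage ⇒ martingale measure with p* = (R−d)/(u−d) = 0.7500.
Terminal payoffs: V(4,0)=254.2883, V(4,1)=233.1343, V(4,2)=191.8337, V(4,3)=111.1992, V(4,4)=46.2302
Node (3,0) S=35.2566: V=(p*·233.1343+(1−p*)·254.2883)/1.08=220.7619; Δ=(233.1343−254.2883)/(43.3657−22.2117)=-1.0000; B=V−Δ·S=256.0185
Node (3,1) S=68.8344: V=(p*·191.8337+(1−p*)·233.1343)/1.08=187.1842; Δ=(191.8337−233.1343)/(84.6663−43.3657)=-1.0000; B=V−Δ·S=256.0185
Node (3,2) S=134.3909: V=(p*·111.1992+(1−p*)·191.8337)/1.08=121.6276; Δ=(111.1992−191.8337)/(165.3008−84.6663)=-1.0000; B=V−Δ·S=256.0185
Node (3,3) S=262.3822: V=(p*·46.2302+(1−p*)·111.1992)/1.08=57.8448; Δ=(46.2302−111.1992)/(322.7302−165.3008)=-0.4127; B=V−Δ·S=166.1265
Node (2,0) S=55.9629: V=(p*·187.1842+(1−p*)·220.7619)/1.08=181.0913; Δ=(187.1842−220.7619)/(68.8344−35.2566)=-1.0000; B=V−Δ·S=237.0542
Node (2,1) S=109.2609: V=(p*·121.6276+(1−p*)·187.1842)/1.08=127.7933; Δ=(121.6276−187.1842)/(134.3909−68.8344)=-1.0000; B=V−Δ·S=237.0542
Node (2,2) S=213.3189: V=(p*·57.8448+(1−p*)·121.6276)/1.08=68.3246; Δ=(57.8448−121.6276)/(262.3822−134.3909)=-0.4983; B=V−Δ·S=174.6292
Node (1,0) S=88.8300: V=(p*·127.7933+(1−p*)·181.0913)/1.08=130.6646; Δ=(127.7933−181.0913)/(109.2609−55.9629)=-1.0000; B=V−Δ·S=219.4946
Node (1,1) S=173.4300: V=(p*·68.3246+(1−p*)·127.7933)/1.08=77.0294; Δ=(68.3246−127.7933)/(213.3189−109.2609)=-0.5715; B=V−Δ·S=176.1439
Node (0,0) S=141.0000: V=(p*·77.0294+(1−p*)·130.6646)/1.08=83.7391; Δ=(77.0294−130.6646)/(173.4300−88.8300)=-0.6340; B=V−Δ·S=173.1311
Each (Δ,B) replicates both successor values, so the strategy is self-financing and V0 is arbitrage-free.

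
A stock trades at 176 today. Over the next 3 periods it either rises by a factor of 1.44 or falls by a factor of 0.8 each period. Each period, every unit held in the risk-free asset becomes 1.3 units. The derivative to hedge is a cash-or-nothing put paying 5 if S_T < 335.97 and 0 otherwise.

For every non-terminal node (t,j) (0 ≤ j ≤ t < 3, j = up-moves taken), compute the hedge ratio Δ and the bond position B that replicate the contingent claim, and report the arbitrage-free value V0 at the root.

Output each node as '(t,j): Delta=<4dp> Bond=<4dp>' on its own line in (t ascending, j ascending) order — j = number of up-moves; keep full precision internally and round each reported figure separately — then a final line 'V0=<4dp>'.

No-arbitrage ⇒ martingale measure with p* = (R−d)/(u−d) = 0.7813.
Terminal values V(3,·): V(3,0)=5.0000, V(3,1)=5.0000, V(3,2)=5.0000, V(3,3)=0.0000
  t=2,j=0: stock 112.6400 → up 162.2016 (V=5.0000), down 90.1120 (V=5.0000). Price 3.8462; hedge Δ=0.0000, bond B=3.8462.
  t=2,j=1: stock 202.7520 → up 291.9629 (V=5.0000), down 162.2016 (V=5.0000). Price 3.8462; hedge Δ=0.0000, bond B=3.8462.
  t=2,j=2: stock 364.9536 → up 525.5332 (V=0.0000), down 291.9629 (V=5.0000). Price 0.8413; hedge Δ=-0.0214, bond B=8.6538.
  t=1,j=0: stock 140.8000 → up 202.7520 (V=3.8462), down 112.6400 (V=3.8462). Price 2.9586; hedge Δ=0.0000, bond B=2.9586.
  t=1,j=1: stock 253.4400 → up 364.9536 (V=0.8413), down 202.7520 (V=3.8462). Price 1.1528; hedge Δ=-0.0185, bond B=5.8478.
  t=0,j=0: stock 176.0000 → up 253.4400 (V=1.1528), down 140.8000 (V=2.9586). Price 1.1906; hedge Δ=-0.0160, bond B=4.0122.
Check: Δ(0,0)·S0 + B(0,0) = 1.1906 = V0.

(0,0): Delta=-0.0160 Bond=4.0122
(1,0): Delta=0.0000 Bond=2.9586
(1,1): Delta=-0.0185 Bond=5.8478
(2,0): Delta=0.0000 Bond=3.8462
(2,1): Delta=0.0000 Bond=3.8462
(2,2): Delta=-0.0214 Bond=8.6538
V0=1.1906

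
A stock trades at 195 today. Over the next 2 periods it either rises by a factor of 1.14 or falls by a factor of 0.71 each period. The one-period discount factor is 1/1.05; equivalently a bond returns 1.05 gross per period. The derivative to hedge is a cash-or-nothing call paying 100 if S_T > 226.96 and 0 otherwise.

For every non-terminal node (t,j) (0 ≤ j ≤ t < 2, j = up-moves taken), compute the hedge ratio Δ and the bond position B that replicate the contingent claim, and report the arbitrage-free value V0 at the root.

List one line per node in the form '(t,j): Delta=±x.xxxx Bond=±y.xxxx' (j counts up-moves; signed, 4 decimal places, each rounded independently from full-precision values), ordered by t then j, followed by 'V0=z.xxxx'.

(0,0): Delta=0.8981 Bond=-118.4191
(1,0): Delta=0.0000 Bond=0.0000
(1,1): Delta=1.0461 Bond=-157.2536
V0=56.7077

The replicating-portfolio and risk-neutral prices coincide; use p* = (1.05−0.71)/(1.14−0.71) = 0.7907 for the latter.
Terminal payoffs: V(2,0)=0.0000, V(2,1)=0.0000, V(2,2)=100.0000
Node (1,0) S=138.4500: V=(p*·0.0000+(1−p*)·0.0000)/1.05=0.0000; Δ=(0.0000−0.0000)/(157.8330−98.2995)=0.0000; B=V−Δ·S=0.0000
Node (1,1) S=222.3000: V=(p*·100.0000+(1−p*)·0.0000)/1.05=75.3045; Δ=(100.0000−0.0000)/(253.4220−157.8330)=1.0461; B=V−Δ·S=-157.2536
Node (0,0) S=195.0000: V=(p*·75.3045+(1−p*)·0.0000)/1.05=56.7077; Δ=(75.3045−0.0000)/(222.3000−138.4500)=0.8981; B=V−Δ·S=-118.4191
Check: Δ(0,0)·S0 + B(0,0) = 56.7077 = V0.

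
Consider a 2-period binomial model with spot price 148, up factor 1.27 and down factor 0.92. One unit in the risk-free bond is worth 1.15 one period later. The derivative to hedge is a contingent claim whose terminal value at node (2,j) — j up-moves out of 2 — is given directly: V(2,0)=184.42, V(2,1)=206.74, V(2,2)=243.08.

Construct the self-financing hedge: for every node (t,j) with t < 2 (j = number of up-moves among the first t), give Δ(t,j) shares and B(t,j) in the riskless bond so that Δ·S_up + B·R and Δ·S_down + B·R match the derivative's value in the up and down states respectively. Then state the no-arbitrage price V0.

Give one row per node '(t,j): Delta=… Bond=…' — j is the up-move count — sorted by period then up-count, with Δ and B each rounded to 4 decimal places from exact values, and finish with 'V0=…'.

(0,0): Delta=0.5293 Bond=87.8641
(1,0): Delta=0.4684 Bond=109.3481
(1,1): Delta=0.5524 Bond=96.7111
V0=166.2073

Since d<R<u, set p* = (R−d)/(u−d) = 0.6571; price each node as the discounted p*-expectation of its children.
At expiry t=2: V(2,0)=184.4200, V(2,1)=206.7400, V(2,2)=243.0800
  t=1,j=0: stock 136.1600 → up 172.9232 (V=206.7400), down 125.2672 (V=184.4200). Price 173.1195; hedge Δ=0.4684, bond B=109.3481.
  t=1,j=1: stock 187.9600 → up 238.7092 (V=243.0800), down 172.9232 (V=206.7400). Price 200.5396; hedge Δ=0.5524, bond B=96.7111.
  t=0,j=0: stock 148.0000 → up 187.9600 (V=200.5396), down 136.1600 (V=173.1195). Price 166.2073; hedge Δ=0.5293, bond B=87.8641.
Check: Δ(0,0)·S0 + B(0,0) = 166.2073 = V0.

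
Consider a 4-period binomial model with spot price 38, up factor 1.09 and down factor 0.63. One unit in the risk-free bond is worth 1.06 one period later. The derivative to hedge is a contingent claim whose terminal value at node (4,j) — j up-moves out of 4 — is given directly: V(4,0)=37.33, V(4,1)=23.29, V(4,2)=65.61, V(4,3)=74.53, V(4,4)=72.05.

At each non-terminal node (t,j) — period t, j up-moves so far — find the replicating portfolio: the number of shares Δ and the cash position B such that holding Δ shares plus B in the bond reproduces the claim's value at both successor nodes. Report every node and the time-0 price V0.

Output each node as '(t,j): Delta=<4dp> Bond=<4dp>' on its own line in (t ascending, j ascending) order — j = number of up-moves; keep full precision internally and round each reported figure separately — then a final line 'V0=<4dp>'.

(0,0): Delta=0.0000 Bond=57.3343
(1,0): Delta=1.0421 Bond=35.8262
(1,1): Delta=-0.0420 Bond=62.5150
(2,0): Delta=5.2548 Bond=-25.5610
(2,1): Delta=0.8722 Bond=42.4085
(2,2): Delta=-0.0789 Bond=67.9303
(3,0): Delta=-3.2122 Bond=53.3573
(3,1): Delta=5.5962 Bond=-32.7075
(3,2): Delta=0.6818 Bond=50.3712
(3,3): Delta=-0.1096 Bond=73.5156
V0=57.3346

No-arbitrage ⇒ martingale measure with p* = (R−d)/(u−d) = 0.9348.
Terminal payoffs: V(4,0)=37.3300, V(4,1)=23.2900, V(4,2)=65.6100, V(4,3)=74.5300, V(4,4)=72.0500
Node (3,0) S=9.5018: V=(p*·23.2900+(1−p*)·37.3300)/1.06=22.8355; Δ=(23.2900−37.3300)/(10.3569−5.9861)=-3.2122; B=V−Δ·S=53.3573
Node (3,1) S=16.4396: V=(p*·65.6100+(1−p*)·23.2900)/1.06=59.2925; Δ=(65.6100−23.2900)/(17.9192−10.3569)=5.5962; B=V−Δ·S=-32.7075
Node (3,2) S=28.4431: V=(p*·74.5300+(1−p*)·65.6100)/1.06=69.7625; Δ=(74.5300−65.6100)/(31.0030−17.9192)=0.6818; B=V−Δ·S=50.3712
Node (3,3) S=49.2111: V=(p*·72.0500+(1−p*)·74.5300)/1.06=68.1243; Δ=(72.0500−74.5300)/(53.6401−31.0030)=-0.1096; B=V−Δ·S=73.5156
Node (2,0) S=15.0822: V=(p*·59.2925+(1−p*)·22.8355)/1.06=53.6932; Δ=(59.2925−22.8355)/(16.4396−9.5018)=5.2548; B=V−Δ·S=-25.5610
Node (2,1) S=26.0946: V=(p*·69.7625+(1−p*)·59.2925)/1.06=65.1695; Δ=(69.7625−59.2925)/(28.4431−16.4396)=0.8722; B=V−Δ·S=42.4085
Node (2,2) S=45.1478: V=(p*·68.1243+(1−p*)·69.7625)/1.06=64.3690; Δ=(68.1243−69.7625)/(49.2111−28.4431)=-0.0789; B=V−Δ·S=67.9303
Node (1,0) S=23.9400: V=(p*·65.1695+(1−p*)·53.6932)/1.06=60.7746; Δ=(65.1695−53.6932)/(26.0946−15.0822)=1.0421; B=V−Δ·S=35.8262
Node (1,1) S=41.4200: V=(p*·64.3690+(1−p*)·65.1695)/1.06=60.7747; Δ=(64.3690−65.1695)/(45.1478−26.0946)=-0.0420; B=V−Δ·S=62.5150
Node (0,0) S=38.0000: V=(p*·60.7747+(1−p*)·60.7746)/1.06=57.3346; Δ=(60.7747−60.7746)/(41.4200−23.9400)=0.0000; B=V−Δ·S=57.3343
Self-financing check: at every node Δ·S+B equals the discounted successor values.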